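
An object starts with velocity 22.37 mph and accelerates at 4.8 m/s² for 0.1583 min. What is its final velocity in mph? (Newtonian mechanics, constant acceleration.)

v₀ = 22.37 mph × 0.44704 = 10.0003 m/s
t = 0.1583 min × 60.0 = 9.498 s
v = v₀ + a × t = 10.0003 + 4.8 × 9.498 = 55.5907 m/s
v = 55.5907 m/s / 0.44704 = 124.4 mph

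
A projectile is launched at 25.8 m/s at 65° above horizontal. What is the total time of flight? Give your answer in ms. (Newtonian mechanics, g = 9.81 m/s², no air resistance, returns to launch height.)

T = 2 × v₀ × sin(θ) / g = 2 × 25.8 × sin(65°) / 9.81 = 2 × 25.8 × 0.906308 / 9.81 = 4.76712 s
T = 4.76712 s / 0.001 = 4767 ms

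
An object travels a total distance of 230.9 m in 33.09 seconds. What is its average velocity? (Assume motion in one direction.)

v_avg = Δd / Δt = 230.9 / 33.09 = 6.98 m/s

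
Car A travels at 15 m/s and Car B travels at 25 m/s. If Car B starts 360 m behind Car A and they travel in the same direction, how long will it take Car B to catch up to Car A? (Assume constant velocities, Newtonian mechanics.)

Relative speed: v_rel = 25 - 15 = 10 m/s
Time to catch: t = d₀/v_rel = 360/10 = 36.0 s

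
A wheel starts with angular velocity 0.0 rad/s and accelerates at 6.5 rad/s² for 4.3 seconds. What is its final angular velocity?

ω = ω₀ + αt = 0.0 + 6.5 × 4.3 = 27.95 rad/s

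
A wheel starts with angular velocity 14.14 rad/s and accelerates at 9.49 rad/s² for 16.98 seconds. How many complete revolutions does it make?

θ = ω₀t + ½αt² = 14.14×16.98 + ½×9.49×16.98² = 1608.177498 rad
Total revolutions = θ/(2π) = 1608.177498/(2π) = 255.95
Complete revolutions = ⌊255.95⌋ = 255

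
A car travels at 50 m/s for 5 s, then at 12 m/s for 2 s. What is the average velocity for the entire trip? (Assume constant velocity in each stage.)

d₁ = v₁t₁ = 50 × 5 = 250 m
d₂ = v₂t₂ = 12 × 2 = 24 m
d_total = 274 m, t_total = 7 s
v_avg = d_total/t_total = 274/7 = 39.14 m/s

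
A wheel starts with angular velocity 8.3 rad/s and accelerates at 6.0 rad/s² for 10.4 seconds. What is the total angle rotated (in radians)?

θ = ω₀t + ½αt² = 8.3×10.4 + ½×6.0×10.4² = 410.8 rad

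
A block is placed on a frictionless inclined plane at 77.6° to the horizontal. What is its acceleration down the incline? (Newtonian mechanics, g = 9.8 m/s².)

a = g sin(θ) = 9.8 × sin(77.6°) = 9.8 × 0.9767 = 9.57 m/s²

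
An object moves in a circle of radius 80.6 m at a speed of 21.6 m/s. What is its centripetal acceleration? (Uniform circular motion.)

a_c = v²/r = 21.6²/80.6 = 466.56/80.6 = 5.79 m/s²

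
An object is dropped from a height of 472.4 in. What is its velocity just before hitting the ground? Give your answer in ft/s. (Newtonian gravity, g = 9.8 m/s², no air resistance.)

h = 472.4 in × 0.0254 = 11.999 m
v = √(2gh) = √(2 × 9.8 × 11.999) = 15.3356 m/s
v = 15.3356 m/s / 0.3048 = 50.31 ft/s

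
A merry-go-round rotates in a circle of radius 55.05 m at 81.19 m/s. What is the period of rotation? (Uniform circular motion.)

T = 2πr/v = 2π×55.05/81.19 = 4.26 s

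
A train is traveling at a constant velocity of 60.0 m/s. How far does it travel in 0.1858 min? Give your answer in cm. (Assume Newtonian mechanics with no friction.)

t = 0.1858 min × 60.0 = 11.148 s
d = v × t = 60.0 × 11.148 = 668.88 m
d = 668.88 m / 0.01 = 66890 cm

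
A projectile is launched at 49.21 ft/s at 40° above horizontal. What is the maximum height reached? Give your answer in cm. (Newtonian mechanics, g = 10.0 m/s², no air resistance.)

v₀ = 49.21 ft/s × 0.3048 = 14.9992 m/s
H = v₀² × sin²(θ) / (2g) = 14.9992² × sin(40°)² / (2 × 10.0) = 224.976 × 0.413176 / 20.0 = 4.64773 m
H = 4.64773 m / 0.01 = 464.8 cm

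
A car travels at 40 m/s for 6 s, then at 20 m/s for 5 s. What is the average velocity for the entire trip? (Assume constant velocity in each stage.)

d₁ = v₁t₁ = 40 × 6 = 240 m
d₂ = v₂t₂ = 20 × 5 = 100 m
d_total = 340 m, t_total = 11 s
v_avg = d_total/t_total = 340/11 = 30.91 m/s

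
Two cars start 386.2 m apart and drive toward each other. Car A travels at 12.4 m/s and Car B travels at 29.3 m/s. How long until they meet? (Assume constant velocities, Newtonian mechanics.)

Combined speed: v_combined = 12.4 + 29.3 = 41.7 m/s
Time to meet: t = d/v_combined = 386.2/41.7 = 9.26 s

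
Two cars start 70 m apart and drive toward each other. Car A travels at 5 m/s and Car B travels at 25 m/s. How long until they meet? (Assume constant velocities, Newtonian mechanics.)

Combined speed: v_combined = 5 + 25 = 30 m/s
Time to meet: t = d/v_combined = 70/30 = 2.33 s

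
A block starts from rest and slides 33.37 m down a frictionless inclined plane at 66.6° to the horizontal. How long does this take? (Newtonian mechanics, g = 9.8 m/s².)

a = g sin(θ) = 9.8 × sin(66.6°) = 8.994 m/s²
t = √(2d/a) = √(2 × 33.37 / 8.994) = 2.72 s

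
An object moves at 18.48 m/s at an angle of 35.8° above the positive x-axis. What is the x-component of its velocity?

vₓ = v cos(θ) = 18.48 × cos(35.8°) = 14.99 m/s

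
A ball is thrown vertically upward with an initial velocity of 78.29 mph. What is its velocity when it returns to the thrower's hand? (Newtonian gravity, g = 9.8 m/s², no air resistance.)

By conservation of energy (no air resistance), the ball returns to the throw height with the same speed as launch, but directed downward.
|v_ground| = v₀ = 78.29 mph
v_ground = 78.29 mph (downward)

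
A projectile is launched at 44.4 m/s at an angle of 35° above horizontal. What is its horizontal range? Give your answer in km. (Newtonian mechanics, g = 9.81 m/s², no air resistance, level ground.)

R = v₀² × sin(2θ) / g = 44.4² × sin(2 × 35°) / 9.81 = 1971.36 × 0.939693 / 9.81 = 188.835 m
R = 188.835 m / 1000.0 = 0.1888 km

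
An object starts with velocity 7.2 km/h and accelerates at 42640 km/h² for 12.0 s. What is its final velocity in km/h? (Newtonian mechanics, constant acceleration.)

v₀ = 7.2 km/h × 0.2777777777777778 = 2.0 m/s
a = 42640 km/h² × 7.716049382716049e-05 = 3.29012 m/s²
v = v₀ + a × t = 2.0 + 3.29012 × 12.0 = 41.4814 m/s
v = 41.4814 m/s / 0.2777777777777778 = 149.3 km/h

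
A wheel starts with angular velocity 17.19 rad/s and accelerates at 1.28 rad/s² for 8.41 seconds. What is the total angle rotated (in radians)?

θ = ω₀t + ½αt² = 17.19×8.41 + ½×1.28×8.41² = 189.83 rad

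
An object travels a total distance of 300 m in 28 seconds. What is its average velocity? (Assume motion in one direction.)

v_avg = Δd / Δt = 300 / 28 = 10.71 m/s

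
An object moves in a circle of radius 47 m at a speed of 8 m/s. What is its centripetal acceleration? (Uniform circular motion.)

a_c = v²/r = 8²/47 = 64/47 = 1.36 m/s²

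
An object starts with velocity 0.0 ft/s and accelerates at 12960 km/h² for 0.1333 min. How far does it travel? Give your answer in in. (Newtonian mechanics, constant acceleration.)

v₀ = 0.0 ft/s × 0.3048 = 0.0 m/s
a = 12960 km/h² × 7.716049382716049e-05 = 1.0 m/s²
t = 0.1333 min × 60.0 = 7.998 s
d = v₀ × t + ½ × a × t² = 0.0 × 7.998 + 0.5 × 1.0 × 7.998² = 31.984 m
d = 31.984 m / 0.0254 = 1259 in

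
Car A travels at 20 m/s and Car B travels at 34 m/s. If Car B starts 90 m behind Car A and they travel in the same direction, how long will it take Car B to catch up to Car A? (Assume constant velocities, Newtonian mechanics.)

Relative speed: v_rel = 34 - 20 = 14 m/s
Time to catch: t = d₀/v_rel = 90/14 = 6.43 s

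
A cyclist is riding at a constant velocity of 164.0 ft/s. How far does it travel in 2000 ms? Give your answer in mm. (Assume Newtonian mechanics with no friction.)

v = 164.0 ft/s × 0.3048 = 49.9872 m/s
t = 2000 ms × 0.001 = 2.0 s
d = v × t = 49.9872 × 2.0 = 99.9744 m
d = 99.9744 m / 0.001 = 99970 mm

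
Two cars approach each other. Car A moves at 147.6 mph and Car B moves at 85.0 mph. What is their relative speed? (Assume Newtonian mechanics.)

v_rel = v_A + v_B = 147.6 + 85.0 = 232.6 mph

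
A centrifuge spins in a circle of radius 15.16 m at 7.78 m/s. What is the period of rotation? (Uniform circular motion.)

T = 2πr/v = 2π×15.16/7.78 = 12.24 s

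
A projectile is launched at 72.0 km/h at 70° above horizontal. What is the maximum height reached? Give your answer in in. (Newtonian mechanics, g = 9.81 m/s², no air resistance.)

v₀ = 72.0 km/h × 0.2777777777777778 = 20.0 m/s
H = v₀² × sin²(θ) / (2g) = 20.0² × sin(70°)² / (2 × 9.81) = 400.0 × 0.883022 / 19.62 = 18.0025 m
H = 18.0025 m / 0.0254 = 708.8 in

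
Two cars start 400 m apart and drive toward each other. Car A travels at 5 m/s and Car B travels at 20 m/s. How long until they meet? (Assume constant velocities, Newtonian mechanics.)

Combined speed: v_combined = 5 + 20 = 25 m/s
Time to meet: t = d/v_combined = 400/25 = 16.0 s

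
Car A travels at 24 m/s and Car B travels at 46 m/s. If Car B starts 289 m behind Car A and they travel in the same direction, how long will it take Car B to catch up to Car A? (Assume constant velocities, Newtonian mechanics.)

Relative speed: v_rel = 46 - 24 = 22 m/s
Time to catch: t = d₀/v_rel = 289/22 = 13.14 s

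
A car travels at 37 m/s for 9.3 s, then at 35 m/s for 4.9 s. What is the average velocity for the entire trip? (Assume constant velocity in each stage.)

d₁ = v₁t₁ = 37 × 9.3 = 344.1 m
d₂ = v₂t₂ = 35 × 4.9 = 171.5 m
d_total = 515.6 m, t_total = 14.2 s
v_avg = d_total/t_total = 515.6/14.2 = 36.31 m/s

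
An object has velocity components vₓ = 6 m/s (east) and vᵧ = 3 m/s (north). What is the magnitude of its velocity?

|v| = √(vₓ² + vᵧ²) = √(6² + 3²) = √(45) = 6.71 m/s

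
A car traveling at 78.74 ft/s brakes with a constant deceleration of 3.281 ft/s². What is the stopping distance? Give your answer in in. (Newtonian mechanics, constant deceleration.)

v₀ = 78.74 ft/s × 0.3048 = 24.0 m/s
a = 3.281 ft/s² × 0.3048 = 1.00005 m/s²
d = v₀² / (2a) = 24.0² / (2 × 1.00005) = 576.0 / 2.0001 = 287.986 m
d = 287.986 m / 0.0254 = 11340 in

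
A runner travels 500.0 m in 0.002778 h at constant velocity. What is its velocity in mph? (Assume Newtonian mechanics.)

t = 0.002778 h × 3600.0 = 10.0008 s
v = d / t = 500.0 / 10.0008 = 49.996 m/s
v = 49.996 m/s / 0.44704 = 111.8 mph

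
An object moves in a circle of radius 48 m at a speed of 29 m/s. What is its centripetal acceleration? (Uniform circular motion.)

a_c = v²/r = 29²/48 = 841/48 = 17.52 m/s²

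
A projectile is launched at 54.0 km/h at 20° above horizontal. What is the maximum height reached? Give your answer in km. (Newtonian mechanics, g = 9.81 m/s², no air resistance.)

v₀ = 54.0 km/h × 0.2777777777777778 = 15.0 m/s
H = v₀² × sin²(θ) / (2g) = 15.0² × sin(20°)² / (2 × 9.81) = 225.0 × 0.116978 / 19.62 = 1.34149 m
H = 1.34149 m / 1000.0 = 0.001341 km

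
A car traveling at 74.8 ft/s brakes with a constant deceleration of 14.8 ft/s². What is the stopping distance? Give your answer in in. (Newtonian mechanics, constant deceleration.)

v₀ = 74.8 ft/s × 0.3048 = 22.799 m/s
a = 14.8 ft/s² × 0.3048 = 4.51104 m/s²
d = v₀² / (2a) = 22.799² / (2 × 4.51104) = 519.794 / 9.02208 = 57.6135 m
d = 57.6135 m / 0.0254 = 2268 in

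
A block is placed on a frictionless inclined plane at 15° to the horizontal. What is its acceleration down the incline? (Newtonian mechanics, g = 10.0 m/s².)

a = g sin(θ) = 10.0 × sin(15°) = 10.0 × 0.2588 = 2.59 m/s²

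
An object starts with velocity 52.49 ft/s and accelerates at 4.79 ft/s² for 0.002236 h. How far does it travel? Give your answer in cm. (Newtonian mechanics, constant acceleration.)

v₀ = 52.49 ft/s × 0.3048 = 15.999 m/s
a = 4.79 ft/s² × 0.3048 = 1.45999 m/s²
t = 0.002236 h × 3600.0 = 8.0496 s
d = v₀ × t + ½ × a × t² = 15.999 × 8.0496 + 0.5 × 1.45999 × 8.0496² = 176.086 m
d = 176.086 m / 0.01 = 17610 cm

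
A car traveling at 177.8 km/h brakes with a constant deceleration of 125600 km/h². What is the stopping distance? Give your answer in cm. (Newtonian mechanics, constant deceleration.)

v₀ = 177.8 km/h × 0.2777777777777778 = 49.3889 m/s
a = 125600 km/h² × 7.716049382716049e-05 = 9.69136 m/s²
d = v₀² / (2a) = 49.3889² / (2 × 9.69136) = 2439.26 / 19.3827 = 125.847 m
d = 125.847 m / 0.01 = 12580 cm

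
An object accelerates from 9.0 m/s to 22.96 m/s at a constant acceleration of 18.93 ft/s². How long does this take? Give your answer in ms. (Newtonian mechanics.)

a = 18.93 ft/s² × 0.3048 = 5.76986 m/s²
t = (v - v₀) / a = (22.96 - 9.0) / 5.76986 = 2.41947 s
t = 2.41947 s / 0.001 = 2419 ms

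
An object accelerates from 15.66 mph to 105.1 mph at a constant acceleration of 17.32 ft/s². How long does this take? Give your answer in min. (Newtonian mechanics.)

v₀ = 15.66 mph × 0.44704 = 7.00065 m/s
v = 105.1 mph × 0.44704 = 46.9839 m/s
a = 17.32 ft/s² × 0.3048 = 5.27914 m/s²
t = (v - v₀) / a = (46.9839 - 7.00065) / 5.27914 = 7.57382 s
t = 7.57382 s / 60.0 = 0.1262 min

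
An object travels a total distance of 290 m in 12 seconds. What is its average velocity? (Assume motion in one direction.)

v_avg = Δd / Δt = 290 / 12 = 24.17 m/s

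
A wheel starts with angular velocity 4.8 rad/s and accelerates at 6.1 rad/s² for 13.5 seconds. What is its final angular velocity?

ω = ω₀ + αt = 4.8 + 6.1 × 13.5 = 87.15 rad/s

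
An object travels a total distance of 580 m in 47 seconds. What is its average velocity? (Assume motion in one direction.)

v_avg = Δd / Δt = 580 / 47 = 12.34 m/s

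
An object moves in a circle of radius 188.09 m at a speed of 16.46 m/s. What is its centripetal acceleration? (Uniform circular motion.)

a_c = v²/r = 16.46²/188.09 = 270.9316/188.09 = 1.44 m/s²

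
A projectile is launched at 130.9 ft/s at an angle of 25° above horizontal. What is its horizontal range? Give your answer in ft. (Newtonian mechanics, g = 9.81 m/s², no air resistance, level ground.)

v₀ = 130.9 ft/s × 0.3048 = 39.8983 m/s
R = v₀² × sin(2θ) / g = 39.8983² × sin(2 × 25°) / 9.81 = 1591.87 × 0.766044 / 9.81 = 124.306 m
R = 124.306 m / 0.3048 = 407.8 ft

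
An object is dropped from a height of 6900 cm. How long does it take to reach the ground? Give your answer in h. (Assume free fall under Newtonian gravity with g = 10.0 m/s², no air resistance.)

h = 6900 cm × 0.01 = 69.0 m
t = √(2h/g) = √(2 × 69.0 / 10.0) = 3.71484 s
t = 3.71484 s / 3600.0 = 0.001032 h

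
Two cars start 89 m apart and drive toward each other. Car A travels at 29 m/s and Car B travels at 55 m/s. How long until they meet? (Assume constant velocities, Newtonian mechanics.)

Combined speed: v_combined = 29 + 55 = 84 m/s
Time to meet: t = d/v_combined = 89/84 = 1.06 s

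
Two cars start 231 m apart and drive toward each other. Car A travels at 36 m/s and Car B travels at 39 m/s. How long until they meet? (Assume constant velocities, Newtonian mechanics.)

Combined speed: v_combined = 36 + 39 = 75 m/s
Time to meet: t = d/v_combined = 231/75 = 3.08 s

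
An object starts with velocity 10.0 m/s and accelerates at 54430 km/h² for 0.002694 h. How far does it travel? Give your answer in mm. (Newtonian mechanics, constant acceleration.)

a = 54430 km/h² × 7.716049382716049e-05 = 4.19985 m/s²
t = 0.002694 h × 3600.0 = 9.6984 s
d = v₀ × t + ½ × a × t² = 10.0 × 9.6984 + 0.5 × 4.19985 × 9.6984² = 294.501 m
d = 294.501 m / 0.001 = 294500 mm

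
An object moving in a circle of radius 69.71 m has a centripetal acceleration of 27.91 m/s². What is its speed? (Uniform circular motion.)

v = √(a_c × r) = √(27.91 × 69.71) = 44.11 m/s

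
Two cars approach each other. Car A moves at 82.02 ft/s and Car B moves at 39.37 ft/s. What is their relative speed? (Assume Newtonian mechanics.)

v_rel = v_A + v_B = 82.02 + 39.37 = 121.39 ft/s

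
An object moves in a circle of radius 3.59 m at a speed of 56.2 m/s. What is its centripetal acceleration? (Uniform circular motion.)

a_c = v²/r = 56.2²/3.59 = 3158.44/3.59 = 879.79 m/s²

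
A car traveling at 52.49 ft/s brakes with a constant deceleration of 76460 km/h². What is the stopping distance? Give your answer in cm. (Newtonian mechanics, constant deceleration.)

v₀ = 52.49 ft/s × 0.3048 = 15.999 m/s
a = 76460 km/h² × 7.716049382716049e-05 = 5.89969 m/s²
d = v₀² / (2a) = 15.999² / (2 × 5.89969) = 255.968 / 11.7994 = 21.6933 m
d = 21.6933 m / 0.01 = 2169 cm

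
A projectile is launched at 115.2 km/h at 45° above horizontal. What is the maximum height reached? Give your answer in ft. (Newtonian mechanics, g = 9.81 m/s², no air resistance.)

v₀ = 115.2 km/h × 0.2777777777777778 = 32.0 m/s
H = v₀² × sin²(θ) / (2g) = 32.0² × sin(45°)² / (2 × 9.81) = 1024.0 × 0.5 / 19.62 = 26.0958 m
H = 26.0958 m / 0.3048 = 85.62 ft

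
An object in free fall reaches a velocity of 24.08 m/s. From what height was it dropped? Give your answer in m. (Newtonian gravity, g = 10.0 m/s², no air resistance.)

h = v² / (2g) = 24.08² / (2 × 10.0) = 28.99 m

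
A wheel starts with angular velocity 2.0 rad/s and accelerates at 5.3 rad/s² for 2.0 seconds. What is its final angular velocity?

ω = ω₀ + αt = 2.0 + 5.3 × 2.0 = 12.6 rad/s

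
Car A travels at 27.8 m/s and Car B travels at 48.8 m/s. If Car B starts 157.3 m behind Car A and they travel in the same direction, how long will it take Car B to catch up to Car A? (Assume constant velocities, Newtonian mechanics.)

Relative speed: v_rel = 48.8 - 27.8 = 21.0 m/s
Time to catch: t = d₀/v_rel = 157.3/21.0 = 7.49 s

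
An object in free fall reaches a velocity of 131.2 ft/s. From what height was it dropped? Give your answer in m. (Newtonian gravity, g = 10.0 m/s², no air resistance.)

v = 131.2 ft/s × 0.3048 = 39.9898 m/s
h = v² / (2g) = 39.9898² / (2 × 10.0) = 79.96 m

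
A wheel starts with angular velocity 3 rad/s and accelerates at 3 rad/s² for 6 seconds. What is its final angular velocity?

ω = ω₀ + αt = 3 + 3 × 6 = 21 rad/s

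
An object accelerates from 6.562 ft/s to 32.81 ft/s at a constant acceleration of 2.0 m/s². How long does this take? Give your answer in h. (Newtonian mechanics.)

v₀ = 6.562 ft/s × 0.3048 = 2.0001 m/s
v = 32.81 ft/s × 0.3048 = 10.0005 m/s
t = (v - v₀) / a = (10.0005 - 2.0001) / 2.0 = 4.0002 s
t = 4.0002 s / 3600.0 = 0.001111 h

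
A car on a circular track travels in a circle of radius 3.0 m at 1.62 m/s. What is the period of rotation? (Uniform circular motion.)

T = 2πr/v = 2π×3.0/1.62 = 11.64 s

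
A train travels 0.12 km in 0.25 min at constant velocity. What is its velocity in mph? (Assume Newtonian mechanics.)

d = 0.12 km × 1000.0 = 120.0 m
t = 0.25 min × 60.0 = 15.0 s
v = d / t = 120.0 / 15.0 = 8.0 m/s
v = 8.0 m/s / 0.44704 = 17.9 mph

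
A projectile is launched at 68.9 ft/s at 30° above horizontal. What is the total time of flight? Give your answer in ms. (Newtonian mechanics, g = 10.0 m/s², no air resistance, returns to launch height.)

v₀ = 68.9 ft/s × 0.3048 = 21.0007 m/s
T = 2 × v₀ × sin(θ) / g = 2 × 21.0007 × sin(30°) / 10.0 = 2 × 21.0007 × 0.5 / 10.0 = 2.10007 s
T = 2.10007 s / 0.001 = 2100 ms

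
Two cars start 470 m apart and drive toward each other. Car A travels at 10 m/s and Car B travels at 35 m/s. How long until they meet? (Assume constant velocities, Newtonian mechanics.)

Combined speed: v_combined = 10 + 35 = 45 m/s
Time to meet: t = d/v_combined = 470/45 = 10.44 s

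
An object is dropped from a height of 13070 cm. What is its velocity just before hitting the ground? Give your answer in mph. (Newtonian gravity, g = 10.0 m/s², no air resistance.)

h = 13070 cm × 0.01 = 130.7 m
v = √(2gh) = √(2 × 10.0 × 130.7) = 51.1273 m/s
v = 51.1273 m/s / 0.44704 = 114.4 mph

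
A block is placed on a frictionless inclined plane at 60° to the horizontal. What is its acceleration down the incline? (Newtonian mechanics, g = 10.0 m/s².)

a = g sin(θ) = 10.0 × sin(60°) = 10.0 × 0.866 = 8.66 m/s²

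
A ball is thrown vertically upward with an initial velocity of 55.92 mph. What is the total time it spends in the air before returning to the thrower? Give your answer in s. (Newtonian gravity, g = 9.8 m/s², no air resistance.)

v₀ = 55.92 mph × 0.44704 = 24.9985 m/s
t_total = 2 × v₀ / g = 2 × 24.9985 / 9.8 = 5.102 s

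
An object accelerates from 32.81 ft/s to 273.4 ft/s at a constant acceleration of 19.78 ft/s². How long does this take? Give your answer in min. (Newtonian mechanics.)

v₀ = 32.81 ft/s × 0.3048 = 10.0005 m/s
v = 273.4 ft/s × 0.3048 = 83.3323 m/s
a = 19.78 ft/s² × 0.3048 = 6.02894 m/s²
t = (v - v₀) / a = (83.3323 - 10.0005) / 6.02894 = 12.1633 s
t = 12.1633 s / 60.0 = 0.2027 min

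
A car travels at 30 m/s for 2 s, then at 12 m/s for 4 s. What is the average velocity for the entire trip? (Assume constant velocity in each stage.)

d₁ = v₁t₁ = 30 × 2 = 60 m
d₂ = v₂t₂ = 12 × 4 = 48 m
d_total = 108 m, t_total = 6 s
v_avg = d_total/t_total = 108/6 = 18.0 m/s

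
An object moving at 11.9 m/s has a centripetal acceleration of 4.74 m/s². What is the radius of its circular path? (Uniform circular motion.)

r = v²/a_c = 11.9²/4.74 = 29.88 m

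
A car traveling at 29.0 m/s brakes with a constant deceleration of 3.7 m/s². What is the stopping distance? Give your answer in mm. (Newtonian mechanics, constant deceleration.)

d = v₀² / (2a) = 29.0² / (2 × 3.7) = 841.0 / 7.4 = 113.649 m
d = 113.649 m / 0.001 = 113600 mm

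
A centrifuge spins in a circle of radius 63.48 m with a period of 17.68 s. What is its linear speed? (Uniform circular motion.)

v = 2πr/T = 2π×63.48/17.68 = 22.56 m/s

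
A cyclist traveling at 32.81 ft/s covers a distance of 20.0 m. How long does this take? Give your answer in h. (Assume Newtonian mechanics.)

v = 32.81 ft/s × 0.3048 = 10.0005 m/s
t = d / v = 20.0 / 10.0005 = 1.9999 s
t = 1.9999 s / 3600.0 = 0.0005555 h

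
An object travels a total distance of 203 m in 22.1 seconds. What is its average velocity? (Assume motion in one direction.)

v_avg = Δd / Δt = 203 / 22.1 = 9.19 m/s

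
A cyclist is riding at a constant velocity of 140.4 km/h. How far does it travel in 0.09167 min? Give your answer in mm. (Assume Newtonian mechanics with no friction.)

v = 140.4 km/h × 0.2777777777777778 = 39.0 m/s
t = 0.09167 min × 60.0 = 5.5002 s
d = v × t = 39.0 × 5.5002 = 214.508 m
d = 214.508 m / 0.001 = 214500 mm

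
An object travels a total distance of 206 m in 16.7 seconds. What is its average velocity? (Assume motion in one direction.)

v_avg = Δd / Δt = 206 / 16.7 = 12.34 m/s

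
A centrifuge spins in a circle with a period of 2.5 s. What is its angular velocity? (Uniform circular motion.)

ω = 2π/T = 2π/2.5 = 2.5133 rad/s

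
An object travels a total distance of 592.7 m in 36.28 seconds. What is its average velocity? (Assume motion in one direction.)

v_avg = Δd / Δt = 592.7 / 36.28 = 16.34 m/s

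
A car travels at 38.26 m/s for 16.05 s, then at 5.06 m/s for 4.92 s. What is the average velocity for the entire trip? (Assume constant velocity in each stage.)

d₁ = v₁t₁ = 38.26 × 16.05 = 614.073 m
d₂ = v₂t₂ = 5.06 × 4.92 = 24.8952 m
d_total = 638.9682 m, t_total = 20.97 s
v_avg = d_total/t_total = 638.9682/20.97 = 30.47 m/s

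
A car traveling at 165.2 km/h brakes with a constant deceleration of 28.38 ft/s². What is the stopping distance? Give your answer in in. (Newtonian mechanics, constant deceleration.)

v₀ = 165.2 km/h × 0.2777777777777778 = 45.8889 m/s
a = 28.38 ft/s² × 0.3048 = 8.65022 m/s²
d = v₀² / (2a) = 45.8889² / (2 × 8.65022) = 2105.79 / 17.3004 = 121.719 m
d = 121.719 m / 0.0254 = 4792 in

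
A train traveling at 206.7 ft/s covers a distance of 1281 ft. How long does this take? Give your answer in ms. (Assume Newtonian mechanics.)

d = 1281 ft × 0.3048 = 390.449 m
v = 206.7 ft/s × 0.3048 = 63.0022 m/s
t = d / v = 390.449 / 63.0022 = 6.19739 s
t = 6.19739 s / 0.001 = 6197 ms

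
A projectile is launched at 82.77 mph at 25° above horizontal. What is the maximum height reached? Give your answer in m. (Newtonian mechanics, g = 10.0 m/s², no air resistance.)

v₀ = 82.77 mph × 0.44704 = 37.0015 m/s
H = v₀² × sin²(θ) / (2g) = 37.0015² × sin(25°)² / (2 × 10.0) = 1369.11 × 0.178606 / 20.0 = 12.23 m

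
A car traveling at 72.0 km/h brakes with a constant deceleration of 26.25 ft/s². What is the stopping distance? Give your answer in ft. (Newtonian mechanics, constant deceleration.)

v₀ = 72.0 km/h × 0.2777777777777778 = 20.0 m/s
a = 26.25 ft/s² × 0.3048 = 8.001 m/s²
d = v₀² / (2a) = 20.0² / (2 × 8.001) = 400.0 / 16.002 = 24.9969 m
d = 24.9969 m / 0.3048 = 82.01 ft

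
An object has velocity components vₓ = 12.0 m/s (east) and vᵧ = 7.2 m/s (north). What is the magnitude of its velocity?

|v| = √(vₓ² + vᵧ²) = √(12.0² + 7.2²) = √(195.84) = 13.99 m/s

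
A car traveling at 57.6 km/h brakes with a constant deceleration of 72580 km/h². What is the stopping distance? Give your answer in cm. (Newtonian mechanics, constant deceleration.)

v₀ = 57.6 km/h × 0.2777777777777778 = 16.0 m/s
a = 72580 km/h² × 7.716049382716049e-05 = 5.60031 m/s²
d = v₀² / (2a) = 16.0² / (2 × 5.60031) = 256.0 / 11.2006 = 22.8559 m
d = 22.8559 m / 0.01 = 2286 cm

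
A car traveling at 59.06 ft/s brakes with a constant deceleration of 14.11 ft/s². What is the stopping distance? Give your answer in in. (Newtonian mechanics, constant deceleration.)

v₀ = 59.06 ft/s × 0.3048 = 18.0015 m/s
a = 14.11 ft/s² × 0.3048 = 4.30073 m/s²
d = v₀² / (2a) = 18.0015² / (2 × 4.30073) = 324.054 / 8.60146 = 37.6743 m
d = 37.6743 m / 0.0254 = 1483 in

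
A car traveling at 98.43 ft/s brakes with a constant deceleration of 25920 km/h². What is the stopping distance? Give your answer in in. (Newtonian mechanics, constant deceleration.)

v₀ = 98.43 ft/s × 0.3048 = 30.0015 m/s
a = 25920 km/h² × 7.716049382716049e-05 = 2.0 m/s²
d = v₀² / (2a) = 30.0015² / (2 × 2.0) = 900.09 / 4.0 = 225.023 m
d = 225.023 m / 0.0254 = 8859 in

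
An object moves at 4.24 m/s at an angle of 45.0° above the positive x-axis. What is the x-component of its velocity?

vₓ = v cos(θ) = 4.24 × cos(45.0°) = 3.0 m/s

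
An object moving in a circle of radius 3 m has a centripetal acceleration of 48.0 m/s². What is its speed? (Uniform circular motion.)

v = √(a_c × r) = √(48.0 × 3) = 12.0 m/s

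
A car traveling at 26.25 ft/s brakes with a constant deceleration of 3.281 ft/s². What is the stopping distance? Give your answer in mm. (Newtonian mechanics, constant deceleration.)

v₀ = 26.25 ft/s × 0.3048 = 8.001 m/s
a = 3.281 ft/s² × 0.3048 = 1.00005 m/s²
d = v₀² / (2a) = 8.001² / (2 × 1.00005) = 64.016 / 2.0001 = 32.0064 m
d = 32.0064 m / 0.001 = 32010 mm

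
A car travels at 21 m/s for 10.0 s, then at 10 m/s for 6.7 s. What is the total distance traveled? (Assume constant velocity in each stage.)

d₁ = v₁t₁ = 21 × 10.0 = 210.0 m
d₂ = v₂t₂ = 10 × 6.7 = 67.0 m
d_total = 210.0 + 67.0 = 277.0 m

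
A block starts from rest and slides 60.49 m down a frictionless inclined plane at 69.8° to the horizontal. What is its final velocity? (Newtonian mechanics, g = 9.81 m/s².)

a = g sin(θ) = 9.81 × sin(69.8°) = 9.2066 m/s²
v = √(2ad) = √(2 × 9.2066 × 60.49) = 33.37 m/s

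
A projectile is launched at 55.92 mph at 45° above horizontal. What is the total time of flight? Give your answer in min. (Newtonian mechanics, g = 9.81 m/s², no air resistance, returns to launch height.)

v₀ = 55.92 mph × 0.44704 = 24.9985 m/s
T = 2 × v₀ × sin(θ) / g = 2 × 24.9985 × sin(45°) / 9.81 = 2 × 24.9985 × 0.707107 / 9.81 = 3.60379 s
T = 3.60379 s / 60.0 = 0.06006 min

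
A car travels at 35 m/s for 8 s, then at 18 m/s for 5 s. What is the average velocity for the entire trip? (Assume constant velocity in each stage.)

d₁ = v₁t₁ = 35 × 8 = 280 m
d₂ = v₂t₂ = 18 × 5 = 90 m
d_total = 370 m, t_total = 13 s
v_avg = d_total/t_total = 370/13 = 28.46 m/s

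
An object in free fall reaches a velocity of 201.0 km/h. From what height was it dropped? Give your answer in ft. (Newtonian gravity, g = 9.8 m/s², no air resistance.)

v = 201.0 km/h × 0.2777777777777778 = 55.8333 m/s
h = v² / (2g) = 55.8333² / (2 × 9.8) = 159.049 m
h = 159.049 m / 0.3048 = 521.8 ft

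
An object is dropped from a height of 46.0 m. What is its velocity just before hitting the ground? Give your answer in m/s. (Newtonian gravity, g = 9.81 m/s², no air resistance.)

v = √(2gh) = √(2 × 9.81 × 46.0) = 30.04 m/s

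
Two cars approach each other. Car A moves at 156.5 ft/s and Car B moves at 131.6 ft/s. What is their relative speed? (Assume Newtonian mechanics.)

v_rel = v_A + v_B = 156.5 + 131.6 = 288.1 ft/s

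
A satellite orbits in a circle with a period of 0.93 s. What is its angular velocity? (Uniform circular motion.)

ω = 2π/T = 2π/0.93 = 6.7561 rad/s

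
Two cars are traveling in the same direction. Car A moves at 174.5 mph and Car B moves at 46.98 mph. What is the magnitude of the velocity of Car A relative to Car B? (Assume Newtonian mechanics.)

v_rel = |v_A - v_B| = |174.5 - 46.98| = 127.52 mph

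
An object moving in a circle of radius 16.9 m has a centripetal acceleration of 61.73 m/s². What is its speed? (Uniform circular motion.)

v = √(a_c × r) = √(61.73 × 16.9) = 32.3 m/s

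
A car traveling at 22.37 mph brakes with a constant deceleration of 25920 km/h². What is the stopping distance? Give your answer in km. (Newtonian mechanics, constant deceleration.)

v₀ = 22.37 mph × 0.44704 = 10.0003 m/s
a = 25920 km/h² × 7.716049382716049e-05 = 2.0 m/s²
d = v₀² / (2a) = 10.0003² / (2 × 2.0) = 100.006 / 4.0 = 25.0015 m
d = 25.0015 m / 1000.0 = 0.025 km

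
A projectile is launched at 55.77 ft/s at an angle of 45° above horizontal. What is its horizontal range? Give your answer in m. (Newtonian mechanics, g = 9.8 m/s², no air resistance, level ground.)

v₀ = 55.77 ft/s × 0.3048 = 16.9987 m/s
R = v₀² × sin(2θ) / g = 16.9987² × sin(2 × 45°) / 9.8 = 288.956 × 1.0 / 9.8 = 29.49 m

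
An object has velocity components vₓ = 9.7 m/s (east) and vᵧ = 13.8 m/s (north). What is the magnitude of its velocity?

|v| = √(vₓ² + vᵧ²) = √(9.7² + 13.8²) = √(284.53) = 16.87 m/s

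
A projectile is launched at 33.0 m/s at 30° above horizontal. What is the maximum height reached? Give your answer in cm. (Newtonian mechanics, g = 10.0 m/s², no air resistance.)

H = v₀² × sin²(θ) / (2g) = 33.0² × sin(30°)² / (2 × 10.0) = 1089.0 × 0.25 / 20.0 = 13.6125 m
H = 13.6125 m / 0.01 = 1361 cm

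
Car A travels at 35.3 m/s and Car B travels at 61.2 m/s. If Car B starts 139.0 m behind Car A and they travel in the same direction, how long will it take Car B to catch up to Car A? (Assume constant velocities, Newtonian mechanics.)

Relative speed: v_rel = 61.2 - 35.3 = 25.9 m/s
Time to catch: t = d₀/v_rel = 139.0/25.9 = 5.37 s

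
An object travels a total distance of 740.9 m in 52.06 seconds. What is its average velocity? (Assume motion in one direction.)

v_avg = Δd / Δt = 740.9 / 52.06 = 14.23 m/s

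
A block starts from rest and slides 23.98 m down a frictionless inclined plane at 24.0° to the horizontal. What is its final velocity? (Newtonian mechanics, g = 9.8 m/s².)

a = g sin(θ) = 9.8 × sin(24.0°) = 3.986 m/s²
v = √(2ad) = √(2 × 3.986 × 23.98) = 13.83 m/s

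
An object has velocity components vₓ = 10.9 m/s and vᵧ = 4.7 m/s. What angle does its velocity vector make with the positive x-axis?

θ = arctan(vᵧ/vₓ) = arctan(4.7/10.9) = 23.33°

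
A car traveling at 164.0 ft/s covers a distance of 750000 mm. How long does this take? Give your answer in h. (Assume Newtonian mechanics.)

d = 750000 mm × 0.001 = 750.0 m
v = 164.0 ft/s × 0.3048 = 49.9872 m/s
t = d / v = 750.0 / 49.9872 = 15.0038 s
t = 15.0038 s / 3600.0 = 0.004168 h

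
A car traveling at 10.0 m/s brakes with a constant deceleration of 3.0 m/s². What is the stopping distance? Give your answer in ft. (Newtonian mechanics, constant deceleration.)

d = v₀² / (2a) = 10.0² / (2 × 3.0) = 100.0 / 6.0 = 16.6667 m
d = 16.6667 m / 0.3048 = 54.68 ft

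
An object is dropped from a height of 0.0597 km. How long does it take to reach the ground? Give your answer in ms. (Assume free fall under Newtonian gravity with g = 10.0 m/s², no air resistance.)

h = 0.0597 km × 1000.0 = 59.7 m
t = √(2h/g) = √(2 × 59.7 / 10.0) = 3.45543 s
t = 3.45543 s / 0.001 = 3455 ms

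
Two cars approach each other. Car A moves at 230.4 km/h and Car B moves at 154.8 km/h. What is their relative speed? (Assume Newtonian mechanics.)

v_rel = v_A + v_B = 230.4 + 154.8 = 385.2 km/h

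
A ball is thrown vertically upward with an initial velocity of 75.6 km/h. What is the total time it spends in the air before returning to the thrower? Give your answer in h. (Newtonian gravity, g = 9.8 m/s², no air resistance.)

v₀ = 75.6 km/h × 0.2777777777777778 = 21.0 m/s
t_total = 2 × v₀ / g = 2 × 21.0 / 9.8 = 4.28571 s
t_total = 4.28571 s / 3600.0 = 0.00119 h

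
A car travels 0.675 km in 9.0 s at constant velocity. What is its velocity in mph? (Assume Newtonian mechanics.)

d = 0.675 km × 1000.0 = 675.0 m
v = d / t = 675.0 / 9.0 = 75.0 m/s
v = 75.0 m/s / 0.44704 = 167.8 mph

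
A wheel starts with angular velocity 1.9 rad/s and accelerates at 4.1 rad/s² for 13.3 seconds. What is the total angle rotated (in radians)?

θ = ω₀t + ½αt² = 1.9×13.3 + ½×4.1×13.3² = 387.89 rad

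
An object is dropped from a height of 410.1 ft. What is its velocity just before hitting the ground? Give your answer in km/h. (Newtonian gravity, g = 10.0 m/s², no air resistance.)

h = 410.1 ft × 0.3048 = 124.998 m
v = √(2gh) = √(2 × 10.0 × 124.998) = 49.9996 m/s
v = 49.9996 m/s / 0.2777777777777778 = 180.0 km/h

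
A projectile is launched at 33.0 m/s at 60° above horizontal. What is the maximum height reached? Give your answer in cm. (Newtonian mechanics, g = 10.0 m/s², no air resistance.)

H = v₀² × sin²(θ) / (2g) = 33.0² × sin(60°)² / (2 × 10.0) = 1089.0 × 0.75 / 20.0 = 40.8375 m
H = 40.8375 m / 0.01 = 4084 cm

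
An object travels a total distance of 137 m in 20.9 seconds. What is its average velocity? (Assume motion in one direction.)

v_avg = Δd / Δt = 137 / 20.9 = 6.56 m/s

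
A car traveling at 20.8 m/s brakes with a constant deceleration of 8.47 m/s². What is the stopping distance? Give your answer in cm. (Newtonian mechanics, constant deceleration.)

d = v₀² / (2a) = 20.8² / (2 × 8.47) = 432.64 / 16.94 = 25.5396 m
d = 25.5396 m / 0.01 = 2554 cm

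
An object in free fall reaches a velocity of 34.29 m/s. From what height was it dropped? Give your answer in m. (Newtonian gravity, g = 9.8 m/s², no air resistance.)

h = v² / (2g) = 34.29² / (2 × 9.8) = 59.99 m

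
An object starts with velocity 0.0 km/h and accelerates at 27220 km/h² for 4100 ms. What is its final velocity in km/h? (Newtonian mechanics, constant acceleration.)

v₀ = 0.0 km/h × 0.2777777777777778 = 0.0 m/s
a = 27220 km/h² × 7.716049382716049e-05 = 2.10031 m/s²
t = 4100 ms × 0.001 = 4.1 s
v = v₀ + a × t = 0.0 + 2.10031 × 4.1 = 8.61127 m/s
v = 8.61127 m/s / 0.2777777777777778 = 31.0 km/h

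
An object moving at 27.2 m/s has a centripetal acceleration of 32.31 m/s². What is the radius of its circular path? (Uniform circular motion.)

r = v²/a_c = 27.2²/32.31 = 22.9 m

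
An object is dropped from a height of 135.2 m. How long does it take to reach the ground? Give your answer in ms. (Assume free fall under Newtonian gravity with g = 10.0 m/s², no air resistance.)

t = √(2h/g) = √(2 × 135.2 / 10.0) = 5.2 s
t = 5.2 s / 0.001 = 5200 ms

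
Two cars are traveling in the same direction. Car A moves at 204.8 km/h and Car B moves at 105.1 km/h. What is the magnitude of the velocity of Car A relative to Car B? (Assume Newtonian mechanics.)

v_rel = |v_A - v_B| = |204.8 - 105.1| = 99.7 km/h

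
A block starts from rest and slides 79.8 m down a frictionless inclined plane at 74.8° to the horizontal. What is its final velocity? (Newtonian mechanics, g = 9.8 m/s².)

a = g sin(θ) = 9.8 × sin(74.8°) = 9.4572 m/s²
v = √(2ad) = √(2 × 9.4572 × 79.8) = 38.85 m/s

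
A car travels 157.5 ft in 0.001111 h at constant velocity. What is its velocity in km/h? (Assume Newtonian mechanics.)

d = 157.5 ft × 0.3048 = 48.006 m
t = 0.001111 h × 3600.0 = 3.9996 s
v = d / t = 48.006 / 3.9996 = 12.0027 m/s
v = 12.0027 m/s / 0.2777777777777778 = 43.21 km/h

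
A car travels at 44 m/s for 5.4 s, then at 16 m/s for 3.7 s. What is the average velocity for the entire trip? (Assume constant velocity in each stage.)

d₁ = v₁t₁ = 44 × 5.4 = 237.6 m
d₂ = v₂t₂ = 16 × 3.7 = 59.2 m
d_total = 296.8 m, t_total = 9.1 s
v_avg = d_total/t_total = 296.8/9.1 = 32.62 m/s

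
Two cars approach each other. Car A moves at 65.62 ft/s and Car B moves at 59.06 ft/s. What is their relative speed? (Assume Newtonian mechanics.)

v_rel = v_A + v_B = 65.62 + 59.06 = 124.68 ft/s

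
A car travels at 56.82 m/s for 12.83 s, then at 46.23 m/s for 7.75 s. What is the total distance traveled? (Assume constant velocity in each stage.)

d₁ = v₁t₁ = 56.82 × 12.83 = 729.0006 m
d₂ = v₂t₂ = 46.23 × 7.75 = 358.2825 m
d_total = 729.0006 + 358.2825 = 1087.28 m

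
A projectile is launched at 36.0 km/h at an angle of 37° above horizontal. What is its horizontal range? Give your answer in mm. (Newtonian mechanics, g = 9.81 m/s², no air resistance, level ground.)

v₀ = 36.0 km/h × 0.2777777777777778 = 10.0 m/s
R = v₀² × sin(2θ) / g = 10.0² × sin(2 × 37°) / 9.81 = 100.0 × 0.961262 / 9.81 = 9.7988 m
R = 9.7988 m / 0.001 = 9799 mm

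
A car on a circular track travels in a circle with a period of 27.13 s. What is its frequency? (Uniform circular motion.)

f = 1/T = 1/27.13 = 0.0369 Hz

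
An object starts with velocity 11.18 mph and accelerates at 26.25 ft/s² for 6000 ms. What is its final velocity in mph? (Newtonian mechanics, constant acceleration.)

v₀ = 11.18 mph × 0.44704 = 4.99791 m/s
a = 26.25 ft/s² × 0.3048 = 8.001 m/s²
t = 6000 ms × 0.001 = 6.0 s
v = v₀ + a × t = 4.99791 + 8.001 × 6.0 = 53.0039 m/s
v = 53.0039 m/s / 0.44704 = 118.6 mph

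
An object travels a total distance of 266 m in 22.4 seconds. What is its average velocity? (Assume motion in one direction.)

v_avg = Δd / Δt = 266 / 22.4 = 11.88 m/s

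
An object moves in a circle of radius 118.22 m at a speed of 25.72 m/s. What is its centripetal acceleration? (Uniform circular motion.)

a_c = v²/r = 25.72²/118.22 = 661.5184/118.22 = 5.6 m/s²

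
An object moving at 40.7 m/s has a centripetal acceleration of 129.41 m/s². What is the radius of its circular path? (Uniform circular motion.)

r = v²/a_c = 40.7²/129.41 = 12.8 m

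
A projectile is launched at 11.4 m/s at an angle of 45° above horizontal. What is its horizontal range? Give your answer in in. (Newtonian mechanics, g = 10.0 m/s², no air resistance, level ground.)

R = v₀² × sin(2θ) / g = 11.4² × sin(2 × 45°) / 10.0 = 129.96 × 1.0 / 10.0 = 12.996 m
R = 12.996 m / 0.0254 = 511.7 in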